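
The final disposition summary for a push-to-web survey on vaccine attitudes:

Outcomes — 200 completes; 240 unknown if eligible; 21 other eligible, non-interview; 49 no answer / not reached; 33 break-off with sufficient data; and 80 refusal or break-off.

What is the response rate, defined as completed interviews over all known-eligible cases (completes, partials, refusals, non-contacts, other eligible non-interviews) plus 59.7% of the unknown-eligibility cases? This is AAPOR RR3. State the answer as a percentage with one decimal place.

38.0%

Num = 200
Known eligible = 200 + 33 + 80 + 49 + 21 = 383
Estimated eligible among unknowns = 0.5970 × 240 = 143.28
Denom = 383 + 143.28 = 526.28
RR3 = 200 / 526.28 = 0.3800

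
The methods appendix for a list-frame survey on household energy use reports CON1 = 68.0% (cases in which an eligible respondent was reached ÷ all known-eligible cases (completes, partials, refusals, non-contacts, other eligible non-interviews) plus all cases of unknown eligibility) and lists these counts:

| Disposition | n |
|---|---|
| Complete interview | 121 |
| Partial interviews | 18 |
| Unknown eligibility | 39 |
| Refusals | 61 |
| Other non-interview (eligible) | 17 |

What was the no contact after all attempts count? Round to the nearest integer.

63

Top → 121 + 18 + 61 + 17 = 217
CON1 = 217 / D = 0.680
D = 217 / 0.680 = 319.1
Other denominator terms total 256
no contact after all attempts = 319.1 − 256 ≈ 63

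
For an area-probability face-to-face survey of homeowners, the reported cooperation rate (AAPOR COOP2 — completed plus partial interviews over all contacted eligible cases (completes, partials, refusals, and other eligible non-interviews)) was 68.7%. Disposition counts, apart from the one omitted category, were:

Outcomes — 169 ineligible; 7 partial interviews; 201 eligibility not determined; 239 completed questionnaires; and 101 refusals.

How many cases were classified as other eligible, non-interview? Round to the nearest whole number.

Num → 239 + 7 = 246
COOP2 = 246 / D = 0.687
D = 246 / 0.687 = 358.1
Other denominator terms total 347
other eligible, non-interview = 358.1 − 347 ≈ 11

11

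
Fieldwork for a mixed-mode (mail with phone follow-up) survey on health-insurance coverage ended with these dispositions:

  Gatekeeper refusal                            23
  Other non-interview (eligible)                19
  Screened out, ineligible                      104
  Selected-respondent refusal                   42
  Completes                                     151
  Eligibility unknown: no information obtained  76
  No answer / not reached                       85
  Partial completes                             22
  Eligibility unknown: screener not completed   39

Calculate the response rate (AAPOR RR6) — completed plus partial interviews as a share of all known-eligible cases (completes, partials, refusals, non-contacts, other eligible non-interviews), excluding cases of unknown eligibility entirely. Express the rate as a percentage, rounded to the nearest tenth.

Refused = 23 + 42 = 65
Undetermined eligibility = 39 + 76 = 115
Numerator: 151 + 22 = 173
Base: 151 + 22 + 65 + 85 + 19 = 342
RR6 = 173 / 342 = 0.5058

50.6%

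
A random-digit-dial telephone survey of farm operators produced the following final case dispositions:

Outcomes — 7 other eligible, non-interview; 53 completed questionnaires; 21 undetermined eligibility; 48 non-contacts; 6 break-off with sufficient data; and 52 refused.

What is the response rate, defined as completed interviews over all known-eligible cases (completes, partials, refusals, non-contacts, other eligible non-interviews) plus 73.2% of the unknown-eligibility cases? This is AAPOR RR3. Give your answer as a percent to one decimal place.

29.2%

Top: 53
Known eligible: 53 + 6 + 52 + 48 + 7 = 166
Estimated eligible among unknowns: 0.7320 × 21 = 15.37
Base: 166 + 15.37 = 181.37
RR3 = 53 / 181.37 = 0.2922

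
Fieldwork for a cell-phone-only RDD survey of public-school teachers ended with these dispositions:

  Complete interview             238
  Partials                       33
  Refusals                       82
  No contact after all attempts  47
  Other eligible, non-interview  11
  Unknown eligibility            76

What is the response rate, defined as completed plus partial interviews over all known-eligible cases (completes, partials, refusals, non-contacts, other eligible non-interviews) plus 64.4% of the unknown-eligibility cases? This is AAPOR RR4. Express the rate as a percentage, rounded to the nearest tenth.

58.9%

Num = 238 + 33 = 271
Eligible (known) = 238 + 33 + 82 + 47 + 11 = 411
e × U = 0.6440 × 76 = 48.94
Denom = 411 + 48.94 = 459.94
RR4 = 271 / 459.94 = 0.5892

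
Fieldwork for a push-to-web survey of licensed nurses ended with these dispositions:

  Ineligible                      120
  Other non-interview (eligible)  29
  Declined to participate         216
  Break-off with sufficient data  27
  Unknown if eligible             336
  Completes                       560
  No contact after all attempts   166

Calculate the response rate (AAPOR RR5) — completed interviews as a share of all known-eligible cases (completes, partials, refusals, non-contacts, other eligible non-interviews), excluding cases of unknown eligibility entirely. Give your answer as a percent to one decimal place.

56.1%

Top = 560
Denom = 560 + 27 + 216 + 166 + 29 = 998
RR5 = 560 / 998 = 0.5611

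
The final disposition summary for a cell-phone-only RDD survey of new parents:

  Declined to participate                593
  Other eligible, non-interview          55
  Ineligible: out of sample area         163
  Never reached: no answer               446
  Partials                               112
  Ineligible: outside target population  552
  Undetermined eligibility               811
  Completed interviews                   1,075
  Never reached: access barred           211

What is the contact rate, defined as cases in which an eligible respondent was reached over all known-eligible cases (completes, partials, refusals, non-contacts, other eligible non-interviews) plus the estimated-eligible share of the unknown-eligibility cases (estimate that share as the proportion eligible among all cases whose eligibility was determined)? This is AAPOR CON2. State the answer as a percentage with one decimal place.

No contact after all attempts = 446 + 211 = 657
Screened out, ineligible = 552 + 163 = 715
Top → 1075 + 112 + 593 + 55 = 1835
Eligible (known) → 1075 + 112 + 593 + 657 + 55 = 2492
e = 2492 / (2492 + 715) = 2492 / 3207 = 0.7771
Eligible share of unknowns → 0.7771 × 811 = 630.23
Denominator → 2492 + 630.23 = 3122.23
CON2 = 1835 / 3122.23 = 0.5877

58.8%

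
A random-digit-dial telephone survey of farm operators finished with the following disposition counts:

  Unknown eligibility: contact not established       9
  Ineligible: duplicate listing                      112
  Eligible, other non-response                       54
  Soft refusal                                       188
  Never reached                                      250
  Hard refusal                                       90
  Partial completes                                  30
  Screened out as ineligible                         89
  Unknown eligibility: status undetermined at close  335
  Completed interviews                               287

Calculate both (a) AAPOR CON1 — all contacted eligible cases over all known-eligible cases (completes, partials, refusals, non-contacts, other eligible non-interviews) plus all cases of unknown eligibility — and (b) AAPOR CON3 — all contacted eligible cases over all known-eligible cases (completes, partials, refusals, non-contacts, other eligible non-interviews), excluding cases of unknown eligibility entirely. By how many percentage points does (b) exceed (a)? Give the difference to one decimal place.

20.0

Refused = 90 + 188 = 278
Eligibility not determined = 9 + 335 = 344
Screened out, ineligible = 89 + 112 = 201
Num → 287 + 30 + 278 + 54 = 649
Base → 287 + 30 + 278 + 250 + 54 + 344 = 1243
CON1 = 649 / 1243 = 0.5221
Base → 287 + 30 + 278 + 250 + 54 = 899
CON3 = 649 / 899 = 0.7219
Difference = 72.19 − 52.21 = 19.98 percentage points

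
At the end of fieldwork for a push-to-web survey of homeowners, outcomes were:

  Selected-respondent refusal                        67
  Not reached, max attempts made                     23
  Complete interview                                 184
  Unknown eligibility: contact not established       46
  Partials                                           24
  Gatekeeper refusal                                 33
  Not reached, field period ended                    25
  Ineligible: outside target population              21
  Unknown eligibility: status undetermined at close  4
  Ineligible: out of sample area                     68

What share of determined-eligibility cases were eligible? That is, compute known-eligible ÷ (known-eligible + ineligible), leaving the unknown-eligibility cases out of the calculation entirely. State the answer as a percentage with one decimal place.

80.0%

Refusal or break-off = 33 + 67 = 100
No answer / not reached = 25 + 23 = 48
Unknown if eligible = 46 + 4 = 50
Not eligible = 21 + 68 = 89
Determined eligible = 184 + 24 + 100 + 48 = 356
e = 356 / (356 + 89) = 356 / 445 = 0.8000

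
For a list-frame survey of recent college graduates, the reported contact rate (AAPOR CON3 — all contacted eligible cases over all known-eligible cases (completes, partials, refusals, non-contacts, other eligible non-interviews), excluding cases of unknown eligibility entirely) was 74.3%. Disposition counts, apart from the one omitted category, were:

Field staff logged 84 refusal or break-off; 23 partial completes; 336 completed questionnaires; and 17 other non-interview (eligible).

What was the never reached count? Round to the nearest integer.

159

Num = 336 + 23 + 84 + 17 = 460
CON3 = 460 / D = 0.743
D = 460 / 0.743 = 619.1
Rest of base = 460
never reached = 619.1 − 460 ≈ 159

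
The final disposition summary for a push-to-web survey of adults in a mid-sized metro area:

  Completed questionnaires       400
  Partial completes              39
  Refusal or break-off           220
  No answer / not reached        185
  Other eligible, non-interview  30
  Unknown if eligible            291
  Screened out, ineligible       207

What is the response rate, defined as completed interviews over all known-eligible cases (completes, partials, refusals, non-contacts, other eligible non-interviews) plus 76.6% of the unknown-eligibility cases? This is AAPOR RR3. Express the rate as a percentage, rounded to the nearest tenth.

36.5%

Top: 400
Eligible (known): 400 + 39 + 220 + 185 + 30 = 874
e × U: 0.7660 × 291 = 222.91
Denominator: 874 + 222.91 = 1096.91
RR3 = 400 / 1096.91 = 0.3647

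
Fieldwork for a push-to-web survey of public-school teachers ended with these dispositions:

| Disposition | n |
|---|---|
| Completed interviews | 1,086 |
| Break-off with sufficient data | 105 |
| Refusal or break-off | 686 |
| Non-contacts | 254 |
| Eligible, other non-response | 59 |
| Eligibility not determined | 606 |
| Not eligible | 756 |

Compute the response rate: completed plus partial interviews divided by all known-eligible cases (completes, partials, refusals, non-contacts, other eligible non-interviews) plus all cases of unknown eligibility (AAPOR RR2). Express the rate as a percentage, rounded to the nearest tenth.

Top: 1086 + 105 = 1191
Denom: 1086 + 105 + 686 + 254 + 59 + 606 = 2796
RR2 = 1191 / 2796 = 0.4260

42.6%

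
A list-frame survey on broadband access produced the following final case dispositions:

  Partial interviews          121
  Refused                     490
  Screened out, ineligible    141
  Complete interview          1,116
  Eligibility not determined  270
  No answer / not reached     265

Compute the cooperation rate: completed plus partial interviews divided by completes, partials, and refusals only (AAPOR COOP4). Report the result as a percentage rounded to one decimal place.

71.6%

Numerator → 1116 + 121 = 1237
Denom → 1116 + 121 + 490 = 1727
COOP4 = 1237 / 1727 = 0.7163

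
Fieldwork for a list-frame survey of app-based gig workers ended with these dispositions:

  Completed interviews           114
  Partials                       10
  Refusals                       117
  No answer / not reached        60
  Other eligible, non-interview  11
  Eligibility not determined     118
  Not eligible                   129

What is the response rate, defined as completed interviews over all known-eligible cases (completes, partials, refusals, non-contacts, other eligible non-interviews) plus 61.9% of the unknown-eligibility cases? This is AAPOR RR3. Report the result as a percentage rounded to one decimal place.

Top: 114
Known eligible: 114 + 10 + 117 + 60 + 11 = 312
e × U: 0.6190 × 118 = 73.04
Denominator: 312 + 73.04 = 385.04
RR3 = 114 / 385.04 = 0.2961

29.6%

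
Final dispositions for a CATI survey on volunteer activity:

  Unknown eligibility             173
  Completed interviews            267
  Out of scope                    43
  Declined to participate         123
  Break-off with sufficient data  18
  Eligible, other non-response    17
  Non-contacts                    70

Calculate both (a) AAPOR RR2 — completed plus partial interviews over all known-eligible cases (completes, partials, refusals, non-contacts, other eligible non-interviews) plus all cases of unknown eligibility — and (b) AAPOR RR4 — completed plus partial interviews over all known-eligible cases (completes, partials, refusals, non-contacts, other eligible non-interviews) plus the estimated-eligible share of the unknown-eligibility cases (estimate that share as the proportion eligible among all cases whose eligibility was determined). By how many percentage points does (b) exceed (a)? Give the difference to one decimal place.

0.9

Top = 267 + 18 = 285
Denom = 267 + 18 + 123 + 70 + 17 + 173 = 668
RR2 = 285 / 668 = 0.4266
Determined eligible = 267 + 18 + 123 + 70 + 17 = 495
e = 495 / (495 + 43) = 495 / 538 = 0.9201
e × U = 0.9201 × 173 = 159.18
Denom = 495 + 159.18 = 654.18
RR4 = 285 / 654.18 = 0.4357
Difference = 43.57 − 42.66 = 0.91 percentage points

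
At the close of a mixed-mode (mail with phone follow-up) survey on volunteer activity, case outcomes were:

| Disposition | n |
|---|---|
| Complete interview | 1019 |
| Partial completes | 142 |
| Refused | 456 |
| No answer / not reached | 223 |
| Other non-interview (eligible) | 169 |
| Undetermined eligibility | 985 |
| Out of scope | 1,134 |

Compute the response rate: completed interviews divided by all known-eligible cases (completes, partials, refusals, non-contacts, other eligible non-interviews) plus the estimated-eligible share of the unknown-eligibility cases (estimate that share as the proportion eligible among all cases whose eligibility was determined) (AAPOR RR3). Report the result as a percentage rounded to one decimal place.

38.6%

Num = 1019
Known eligible = 1019 + 142 + 456 + 223 + 169 = 2009
e = 2009 / (2009 + 1134) = 2009 / 3143 = 0.6392
Eligible share of unknowns = 0.6392 × 985 = 629.61
Base = 2009 + 629.61 = 2638.61
RR3 = 1019 / 2638.61 = 0.3862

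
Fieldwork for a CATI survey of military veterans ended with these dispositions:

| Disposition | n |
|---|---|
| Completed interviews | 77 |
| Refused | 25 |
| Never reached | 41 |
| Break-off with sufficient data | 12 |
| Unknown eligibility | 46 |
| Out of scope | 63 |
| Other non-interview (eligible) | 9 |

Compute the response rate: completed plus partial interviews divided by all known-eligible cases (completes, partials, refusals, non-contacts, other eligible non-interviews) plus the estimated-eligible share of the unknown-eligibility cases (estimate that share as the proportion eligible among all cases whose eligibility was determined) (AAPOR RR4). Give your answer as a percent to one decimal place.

45.1%

Numerator: 77 + 12 = 89
Known eligible: 77 + 12 + 25 + 41 + 9 = 164
e = 164 / (164 + 63) = 164 / 227 = 0.7225
e × U: 0.7225 × 46 = 33.23
Base: 164 + 33.23 = 197.23
RR4 = 89 / 197.23 = 0.4512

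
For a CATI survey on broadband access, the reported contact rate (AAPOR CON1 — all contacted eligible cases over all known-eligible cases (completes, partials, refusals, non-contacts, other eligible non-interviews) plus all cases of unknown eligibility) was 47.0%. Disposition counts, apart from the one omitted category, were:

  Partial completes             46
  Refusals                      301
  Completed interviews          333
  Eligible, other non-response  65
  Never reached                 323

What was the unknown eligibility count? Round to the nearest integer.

Top → 333 + 46 + 301 + 65 = 745
CON1 = 745 / D = 0.470
D = 745 / 0.470 = 1585.1
Remaining denominator categories sum to 1068
unknown eligibility = 1585.1 − 1068 ≈ 517

517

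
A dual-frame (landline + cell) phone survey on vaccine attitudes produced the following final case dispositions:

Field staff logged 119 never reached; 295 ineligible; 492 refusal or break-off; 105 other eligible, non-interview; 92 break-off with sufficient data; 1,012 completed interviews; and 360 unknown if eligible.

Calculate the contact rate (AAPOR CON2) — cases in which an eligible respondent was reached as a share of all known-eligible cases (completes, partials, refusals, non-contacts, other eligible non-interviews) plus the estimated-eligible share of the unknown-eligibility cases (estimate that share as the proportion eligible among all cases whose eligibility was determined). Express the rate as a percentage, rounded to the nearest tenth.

Numerator → 1012 + 92 + 492 + 105 = 1701
Known eligible → 1012 + 92 + 492 + 119 + 105 = 1820
e = 1820 / (1820 + 295) = 1820 / 2115 = 0.8605
e × U → 0.8605 × 360 = 309.78
Denominator → 1820 + 309.78 = 2129.78
CON2 = 1701 / 2129.78 = 0.7987

79.9%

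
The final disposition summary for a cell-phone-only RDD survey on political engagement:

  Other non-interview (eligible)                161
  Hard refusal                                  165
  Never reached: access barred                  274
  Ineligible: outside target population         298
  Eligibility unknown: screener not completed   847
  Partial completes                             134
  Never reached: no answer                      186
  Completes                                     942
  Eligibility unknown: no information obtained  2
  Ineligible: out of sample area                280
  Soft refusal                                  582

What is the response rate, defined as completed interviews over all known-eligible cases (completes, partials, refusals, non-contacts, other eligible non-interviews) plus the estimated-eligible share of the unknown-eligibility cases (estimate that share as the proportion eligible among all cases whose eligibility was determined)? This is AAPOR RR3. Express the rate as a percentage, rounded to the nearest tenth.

Refusals = 165 + 582 = 747
No answer / not reached = 186 + 274 = 460
Eligibility not determined = 847 + 2 = 849
Screened out, ineligible = 298 + 280 = 578
Num: 942
Determined eligible: 942 + 134 + 747 + 460 + 161 = 2444
e = 2444 / (2444 + 578) = 2444 / 3022 = 0.8087
Eligible share of unknowns: 0.8087 × 849 = 686.59
Denominator: 2444 + 686.59 = 3130.59
RR3 = 942 / 3130.59 = 0.3009

30.1%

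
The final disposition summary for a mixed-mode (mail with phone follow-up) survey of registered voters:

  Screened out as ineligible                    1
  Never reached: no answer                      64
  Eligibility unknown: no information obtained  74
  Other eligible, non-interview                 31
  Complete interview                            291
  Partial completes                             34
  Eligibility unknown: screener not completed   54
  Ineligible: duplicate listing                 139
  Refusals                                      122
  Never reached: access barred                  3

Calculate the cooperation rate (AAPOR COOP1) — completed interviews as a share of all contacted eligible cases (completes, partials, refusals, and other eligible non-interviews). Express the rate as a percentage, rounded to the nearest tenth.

No answer / not reached = 64 + 3 = 67
Eligibility not determined = 54 + 74 = 128
Ineligible = 1 + 139 = 140
Num: 291
Denominator: 291 + 34 + 122 + 31 = 478
COOP1 = 291 / 478 = 0.6088

60.9%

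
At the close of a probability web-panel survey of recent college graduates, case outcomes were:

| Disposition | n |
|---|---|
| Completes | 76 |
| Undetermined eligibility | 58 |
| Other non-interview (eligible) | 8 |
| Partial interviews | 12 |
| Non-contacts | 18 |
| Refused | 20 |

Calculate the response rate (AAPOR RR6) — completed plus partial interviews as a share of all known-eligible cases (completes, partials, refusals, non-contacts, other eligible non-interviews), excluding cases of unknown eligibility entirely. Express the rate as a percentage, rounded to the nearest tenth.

65.7%

Top → 76 + 12 = 88
Denom → 76 + 12 + 20 + 18 + 8 = 134
RR6 = 88 / 134 = 0.6567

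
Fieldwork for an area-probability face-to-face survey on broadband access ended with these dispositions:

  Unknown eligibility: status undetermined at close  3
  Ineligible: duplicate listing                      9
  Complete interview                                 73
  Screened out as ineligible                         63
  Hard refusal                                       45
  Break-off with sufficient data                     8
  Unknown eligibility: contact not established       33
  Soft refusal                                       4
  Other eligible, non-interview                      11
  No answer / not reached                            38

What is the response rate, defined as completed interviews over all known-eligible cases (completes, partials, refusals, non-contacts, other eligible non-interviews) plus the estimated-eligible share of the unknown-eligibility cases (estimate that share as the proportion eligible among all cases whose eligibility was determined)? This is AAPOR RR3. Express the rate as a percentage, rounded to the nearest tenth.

Declined to participate = 45 + 4 = 49
Unknown if eligible = 33 + 3 = 36
Screened out, ineligible = 63 + 9 = 72
Num → 73
Eligible (known) → 73 + 8 + 49 + 38 + 11 = 179
e = 179 / (179 + 72) = 179 / 251 = 0.7131
Estimated eligible among unknowns → 0.7131 × 36 = 25.67
Denom → 179 + 25.67 = 204.67
RR3 = 73 / 204.67 = 0.3567

35.7%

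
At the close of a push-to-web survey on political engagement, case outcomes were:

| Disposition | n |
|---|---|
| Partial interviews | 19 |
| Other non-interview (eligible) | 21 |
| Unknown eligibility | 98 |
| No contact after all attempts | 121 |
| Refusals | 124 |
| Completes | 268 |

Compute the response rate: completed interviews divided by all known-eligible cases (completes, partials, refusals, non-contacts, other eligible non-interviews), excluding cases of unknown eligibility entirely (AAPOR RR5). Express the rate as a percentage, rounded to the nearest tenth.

Top → 268
Denominator → 268 + 19 + 124 + 121 + 21 = 553
RR5 = 268 / 553 = 0.4846

48.5%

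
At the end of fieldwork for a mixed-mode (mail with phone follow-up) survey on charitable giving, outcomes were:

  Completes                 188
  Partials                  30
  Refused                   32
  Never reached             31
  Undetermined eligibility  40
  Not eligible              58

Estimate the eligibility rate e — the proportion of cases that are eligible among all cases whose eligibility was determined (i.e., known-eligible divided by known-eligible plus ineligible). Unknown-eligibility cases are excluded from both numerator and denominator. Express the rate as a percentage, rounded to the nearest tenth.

Determined eligible → 188 + 30 + 32 + 31 = 281
e = 281 / (281 + 58) = 281 / 339 = 0.8289

82.9%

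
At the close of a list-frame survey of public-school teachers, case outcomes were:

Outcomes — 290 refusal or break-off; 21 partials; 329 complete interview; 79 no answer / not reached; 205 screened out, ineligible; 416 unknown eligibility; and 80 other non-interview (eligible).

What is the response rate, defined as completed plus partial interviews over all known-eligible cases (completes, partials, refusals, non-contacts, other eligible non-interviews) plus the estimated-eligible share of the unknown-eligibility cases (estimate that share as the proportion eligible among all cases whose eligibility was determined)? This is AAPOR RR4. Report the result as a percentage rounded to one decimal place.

31.0%

Num = 329 + 21 = 350
Eligible (known) = 329 + 21 + 290 + 79 + 80 = 799
e = 799 / (799 + 205) = 799 / 1004 = 0.7958
Eligible share of unknowns = 0.7958 × 416 = 331.05
Denom = 799 + 331.05 = 1130.05
RR4 = 350 / 1130.05 = 0.3097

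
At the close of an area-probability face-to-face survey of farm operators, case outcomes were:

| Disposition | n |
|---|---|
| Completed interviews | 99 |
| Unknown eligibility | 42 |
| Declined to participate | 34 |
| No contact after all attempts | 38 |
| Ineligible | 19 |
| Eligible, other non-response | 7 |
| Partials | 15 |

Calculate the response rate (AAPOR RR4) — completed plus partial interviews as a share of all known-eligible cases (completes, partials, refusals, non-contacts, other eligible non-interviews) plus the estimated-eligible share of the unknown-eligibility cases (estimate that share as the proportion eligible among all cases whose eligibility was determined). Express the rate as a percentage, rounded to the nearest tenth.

Num: 99 + 15 = 114
Known eligible: 99 + 15 + 34 + 38 + 7 = 193
e = 193 / (193 + 19) = 193 / 212 = 0.9104
e × U: 0.9104 × 42 = 38.24
Base: 193 + 38.24 = 231.24
RR4 = 114 / 231.24 = 0.4930

49.3%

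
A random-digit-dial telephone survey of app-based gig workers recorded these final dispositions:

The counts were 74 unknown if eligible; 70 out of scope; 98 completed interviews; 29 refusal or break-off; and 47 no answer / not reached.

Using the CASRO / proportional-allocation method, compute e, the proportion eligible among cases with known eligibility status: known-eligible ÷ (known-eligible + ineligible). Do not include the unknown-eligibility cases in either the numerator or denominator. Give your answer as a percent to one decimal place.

71.3%

Eligible (known) = 98 + 29 + 47 = 174
e = 174 / (174 + 70) = 174 / 244 = 0.7131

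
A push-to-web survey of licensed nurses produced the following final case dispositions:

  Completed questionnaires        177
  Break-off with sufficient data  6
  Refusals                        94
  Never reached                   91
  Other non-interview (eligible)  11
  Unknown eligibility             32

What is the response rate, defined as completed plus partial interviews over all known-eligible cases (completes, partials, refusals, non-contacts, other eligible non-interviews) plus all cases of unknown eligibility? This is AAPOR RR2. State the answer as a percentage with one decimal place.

44.5%

Numerator: 177 + 6 = 183
Denominator: 177 + 6 + 94 + 91 + 11 + 32 = 411
RR2 = 183 / 411 = 0.4453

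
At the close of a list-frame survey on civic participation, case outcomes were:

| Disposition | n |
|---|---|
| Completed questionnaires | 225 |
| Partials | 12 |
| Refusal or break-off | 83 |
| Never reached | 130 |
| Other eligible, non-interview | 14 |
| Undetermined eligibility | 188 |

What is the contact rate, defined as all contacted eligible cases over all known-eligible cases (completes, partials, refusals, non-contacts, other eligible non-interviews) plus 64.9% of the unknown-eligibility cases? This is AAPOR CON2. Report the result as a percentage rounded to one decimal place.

57.0%

Num → 225 + 12 + 83 + 14 = 334
Eligible (known) → 225 + 12 + 83 + 130 + 14 = 464
Eligible share of unknowns → 0.6490 × 188 = 122.01
Denom → 464 + 122.01 = 586.01
CON2 = 334 / 586.01 = 0.5700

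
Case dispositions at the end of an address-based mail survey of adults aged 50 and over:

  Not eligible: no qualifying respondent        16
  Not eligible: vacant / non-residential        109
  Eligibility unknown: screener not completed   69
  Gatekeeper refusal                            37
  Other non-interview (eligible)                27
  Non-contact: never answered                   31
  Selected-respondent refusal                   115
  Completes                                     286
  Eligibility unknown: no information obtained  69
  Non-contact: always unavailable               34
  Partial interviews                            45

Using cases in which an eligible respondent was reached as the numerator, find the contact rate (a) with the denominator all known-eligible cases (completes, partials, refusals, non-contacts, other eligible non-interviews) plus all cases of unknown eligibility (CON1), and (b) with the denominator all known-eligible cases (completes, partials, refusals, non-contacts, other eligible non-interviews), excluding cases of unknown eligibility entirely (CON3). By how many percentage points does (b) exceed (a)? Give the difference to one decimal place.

17.2

Declined to participate = 37 + 115 = 152
Never reached = 31 + 34 = 65
Unknown eligibility = 69 + 69 = 138
Screened out, ineligible = 16 + 109 = 125
Numerator: 286 + 45 + 152 + 27 = 510
Denom: 286 + 45 + 152 + 65 + 27 + 138 = 713
CON1 = 510 / 713 = 0.7153
Denom: 286 + 45 + 152 + 65 + 27 = 575
CON3 = 510 / 575 = 0.8870
Difference = 88.70 − 71.53 = 17.17 percentage points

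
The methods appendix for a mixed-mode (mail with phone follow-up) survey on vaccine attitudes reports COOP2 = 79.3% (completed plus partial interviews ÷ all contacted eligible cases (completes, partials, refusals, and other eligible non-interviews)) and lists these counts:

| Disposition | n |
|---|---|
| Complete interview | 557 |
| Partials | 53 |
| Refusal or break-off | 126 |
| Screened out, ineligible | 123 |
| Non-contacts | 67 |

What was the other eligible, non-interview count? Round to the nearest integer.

Top: 557 + 53 = 610
COOP2 = 610 / D = 0.793
D = 610 / 0.793 = 769.2
Remaining denominator categories sum to 736
other eligible, non-interview = 769.2 − 736 ≈ 33

33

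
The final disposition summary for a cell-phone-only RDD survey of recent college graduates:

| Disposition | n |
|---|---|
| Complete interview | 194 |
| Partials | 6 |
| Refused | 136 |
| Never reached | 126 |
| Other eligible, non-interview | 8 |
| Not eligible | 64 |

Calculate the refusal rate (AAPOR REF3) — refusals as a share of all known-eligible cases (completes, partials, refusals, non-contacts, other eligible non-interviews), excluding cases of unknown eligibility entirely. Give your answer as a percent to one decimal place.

Num: 136
Base: 194 + 6 + 136 + 126 + 8 = 470
REF3 = 136 / 470 = 0.2894

28.9%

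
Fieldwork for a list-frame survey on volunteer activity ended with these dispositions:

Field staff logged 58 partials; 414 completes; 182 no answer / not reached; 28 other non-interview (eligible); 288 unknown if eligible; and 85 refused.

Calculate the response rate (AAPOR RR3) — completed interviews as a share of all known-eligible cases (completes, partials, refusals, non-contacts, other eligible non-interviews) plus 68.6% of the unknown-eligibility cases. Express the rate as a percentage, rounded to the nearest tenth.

42.9%

Num = 414
Determined eligible = 414 + 58 + 85 + 182 + 28 = 767
Eligible share of unknowns = 0.6860 × 288 = 197.57
Denom = 767 + 197.57 = 964.57
RR3 = 414 / 964.57 = 0.4292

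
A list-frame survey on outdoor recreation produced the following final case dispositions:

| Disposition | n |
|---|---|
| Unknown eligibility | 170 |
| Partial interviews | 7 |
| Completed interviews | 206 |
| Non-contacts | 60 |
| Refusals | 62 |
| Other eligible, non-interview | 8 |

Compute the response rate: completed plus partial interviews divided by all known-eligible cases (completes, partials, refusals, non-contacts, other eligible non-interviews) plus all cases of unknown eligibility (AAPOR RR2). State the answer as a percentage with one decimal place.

41.5%

Numerator → 206 + 7 = 213
Denom → 206 + 7 + 62 + 60 + 8 + 170 = 513
RR2 = 213 / 513 = 0.4152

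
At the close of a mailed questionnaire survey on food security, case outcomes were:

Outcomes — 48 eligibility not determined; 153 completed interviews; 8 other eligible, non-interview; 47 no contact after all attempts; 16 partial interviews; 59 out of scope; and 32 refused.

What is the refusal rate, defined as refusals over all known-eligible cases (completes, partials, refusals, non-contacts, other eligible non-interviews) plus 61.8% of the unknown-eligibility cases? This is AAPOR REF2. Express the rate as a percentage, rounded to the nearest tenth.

Top = 32
Eligible (known) = 153 + 16 + 32 + 47 + 8 = 256
Estimated eligible among unknowns = 0.6180 × 48 = 29.66
Denom = 256 + 29.66 = 285.66
REF2 = 32 / 285.66 = 0.1120

11.2%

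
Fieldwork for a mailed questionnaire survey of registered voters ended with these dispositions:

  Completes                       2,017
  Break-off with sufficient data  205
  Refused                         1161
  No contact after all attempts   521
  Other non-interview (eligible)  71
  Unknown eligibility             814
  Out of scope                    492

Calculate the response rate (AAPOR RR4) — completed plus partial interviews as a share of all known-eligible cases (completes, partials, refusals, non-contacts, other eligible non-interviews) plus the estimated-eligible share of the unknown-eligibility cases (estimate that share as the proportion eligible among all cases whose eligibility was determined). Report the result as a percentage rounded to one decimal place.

47.3%

Top: 2017 + 205 = 2222
Determined eligible: 2017 + 205 + 1161 + 521 + 71 = 3975
e = 3975 / (3975 + 492) = 3975 / 4467 = 0.8899
Estimated eligible among unknowns: 0.8899 × 814 = 724.38
Denominator: 3975 + 724.38 = 4699.38
RR4 = 2222 / 4699.38 = 0.4728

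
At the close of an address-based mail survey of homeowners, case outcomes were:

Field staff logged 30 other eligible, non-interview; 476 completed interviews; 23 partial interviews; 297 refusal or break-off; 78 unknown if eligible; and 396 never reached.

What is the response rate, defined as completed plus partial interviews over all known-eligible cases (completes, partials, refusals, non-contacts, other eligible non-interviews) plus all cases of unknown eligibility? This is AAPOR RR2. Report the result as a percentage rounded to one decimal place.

Numerator = 476 + 23 = 499
Denom = 476 + 23 + 297 + 396 + 30 + 78 = 1300
RR2 = 499 / 1300 = 0.3838

38.4%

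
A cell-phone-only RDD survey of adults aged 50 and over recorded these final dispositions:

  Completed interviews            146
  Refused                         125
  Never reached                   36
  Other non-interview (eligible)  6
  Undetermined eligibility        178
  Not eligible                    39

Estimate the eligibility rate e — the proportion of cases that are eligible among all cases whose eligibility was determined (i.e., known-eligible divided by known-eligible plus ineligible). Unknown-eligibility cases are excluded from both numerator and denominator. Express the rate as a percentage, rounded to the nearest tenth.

Determined eligible = 146 + 125 + 36 + 6 = 313
e = 313 / (313 + 39) = 313 / 352 = 0.8892

88.9%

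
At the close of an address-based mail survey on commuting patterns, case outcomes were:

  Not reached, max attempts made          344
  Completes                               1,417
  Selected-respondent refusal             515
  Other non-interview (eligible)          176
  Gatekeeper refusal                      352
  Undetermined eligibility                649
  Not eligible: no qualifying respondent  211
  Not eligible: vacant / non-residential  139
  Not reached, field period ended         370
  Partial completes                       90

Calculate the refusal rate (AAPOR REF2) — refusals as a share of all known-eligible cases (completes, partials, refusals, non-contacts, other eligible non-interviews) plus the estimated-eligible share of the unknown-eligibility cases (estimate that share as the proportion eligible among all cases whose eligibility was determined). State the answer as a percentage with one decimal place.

22.5%

Refusals = 352 + 515 = 867
Never reached = 370 + 344 = 714
Out of scope = 211 + 139 = 350
Numerator: 867
Determined eligible: 1417 + 90 + 867 + 714 + 176 = 3264
e = 3264 / (3264 + 350) = 3264 / 3614 = 0.9032
Estimated eligible among unknowns: 0.9032 × 649 = 586.18
Denom: 3264 + 586.18 = 3850.18
REF2 = 867 / 3850.18 = 0.2252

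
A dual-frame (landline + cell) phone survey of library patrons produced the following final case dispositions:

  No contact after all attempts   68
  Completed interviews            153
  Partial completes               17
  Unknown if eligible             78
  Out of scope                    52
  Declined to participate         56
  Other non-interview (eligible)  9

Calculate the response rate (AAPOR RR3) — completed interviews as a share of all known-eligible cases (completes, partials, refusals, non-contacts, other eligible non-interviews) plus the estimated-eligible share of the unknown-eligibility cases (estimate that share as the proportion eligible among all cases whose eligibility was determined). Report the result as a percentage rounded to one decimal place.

41.4%

Top → 153
Determined eligible → 153 + 17 + 56 + 68 + 9 = 303
e = 303 / (303 + 52) = 303 / 355 = 0.8535
e × U → 0.8535 × 78 = 66.57
Base → 303 + 66.57 = 369.57
RR3 = 153 / 369.57 = 0.4140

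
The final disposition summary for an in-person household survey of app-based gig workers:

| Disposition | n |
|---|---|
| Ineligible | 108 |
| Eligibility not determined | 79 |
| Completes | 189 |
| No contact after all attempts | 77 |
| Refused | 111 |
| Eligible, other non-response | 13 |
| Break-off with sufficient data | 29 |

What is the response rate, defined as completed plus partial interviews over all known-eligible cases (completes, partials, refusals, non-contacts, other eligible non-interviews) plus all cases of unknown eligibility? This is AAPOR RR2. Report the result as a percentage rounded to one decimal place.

Numerator → 189 + 29 = 218
Base → 189 + 29 + 111 + 77 + 13 + 79 = 498
RR2 = 218 / 498 = 0.4378

43.8%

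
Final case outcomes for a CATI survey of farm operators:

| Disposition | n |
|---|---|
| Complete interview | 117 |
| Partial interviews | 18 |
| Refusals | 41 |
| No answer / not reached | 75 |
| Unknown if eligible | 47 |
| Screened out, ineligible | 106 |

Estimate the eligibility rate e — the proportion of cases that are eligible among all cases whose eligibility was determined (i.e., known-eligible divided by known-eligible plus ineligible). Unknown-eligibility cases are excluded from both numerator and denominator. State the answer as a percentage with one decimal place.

70.3%

Determined eligible → 117 + 18 + 41 + 75 = 251
e = 251 / (251 + 106) = 251 / 357 = 0.7031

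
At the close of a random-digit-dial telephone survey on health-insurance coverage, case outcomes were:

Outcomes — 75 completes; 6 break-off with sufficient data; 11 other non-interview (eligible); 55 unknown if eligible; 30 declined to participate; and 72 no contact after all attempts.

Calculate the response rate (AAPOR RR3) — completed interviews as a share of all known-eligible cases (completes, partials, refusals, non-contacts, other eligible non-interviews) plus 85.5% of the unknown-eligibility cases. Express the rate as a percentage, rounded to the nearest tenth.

31.1%

Num: 75
Determined eligible: 75 + 6 + 30 + 72 + 11 = 194
e × U: 0.8550 × 55 = 47.02
Base: 194 + 47.02 = 241.02
RR3 = 75 / 241.02 = 0.3112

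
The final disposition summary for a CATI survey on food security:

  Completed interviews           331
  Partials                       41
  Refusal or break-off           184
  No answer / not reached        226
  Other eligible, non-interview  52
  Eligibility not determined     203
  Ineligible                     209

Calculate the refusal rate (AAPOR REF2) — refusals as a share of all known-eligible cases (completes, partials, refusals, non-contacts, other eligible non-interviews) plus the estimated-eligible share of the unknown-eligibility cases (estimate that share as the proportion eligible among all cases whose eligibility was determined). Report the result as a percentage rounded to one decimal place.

Numerator → 184
Determined eligible → 331 + 41 + 184 + 226 + 52 = 834
e = 834 / (834 + 209) = 834 / 1043 = 0.7996
Eligible share of unknowns → 0.7996 × 203 = 162.32
Denominator → 834 + 162.32 = 996.32
REF2 = 184 / 996.32 = 0.1847

18.5%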